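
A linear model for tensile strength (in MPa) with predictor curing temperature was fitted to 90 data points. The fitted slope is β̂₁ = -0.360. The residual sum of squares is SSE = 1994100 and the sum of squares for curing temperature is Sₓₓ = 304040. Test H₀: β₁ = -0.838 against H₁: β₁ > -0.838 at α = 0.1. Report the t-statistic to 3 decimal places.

MSE = SSE/(n − 2) = 1994100/88 = 22660.2.
SE(β̂₁) = √(MSE/Sₓₓ) = √(22660.2/304040) = 0.273003.
t = (-0.360 − (-0.838)) / 0.273003 = 1.751.
df = n − 2 = 88.
One-sided p ≈ 0.0417, which is < 0.1, so reject H₀.
There is evidence that the true slope on curing temperature exceeds -0.838 MPa per unit.

t = 1.751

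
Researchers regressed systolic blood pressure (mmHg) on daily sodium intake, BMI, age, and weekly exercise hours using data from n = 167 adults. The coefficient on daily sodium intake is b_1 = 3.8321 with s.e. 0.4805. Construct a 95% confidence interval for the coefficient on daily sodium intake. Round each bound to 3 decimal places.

df = n − k − 1 = 167 − 4 − 1 = 162.
t* = t_{0.025, 162} = 1.974716.
Margin = t* × SE = 1.974716 × 0.4805 = 0.94885.
CI: 3.8321 ± 0.94885 → (2.883, 4.781).
With 95% confidence, each one-unit increase in daily sodium intake is associated with a change of between 2.883 and 4.781 mmHg in systolic blood pressure, holding the other predictors fixed.

(2.883, 4.781)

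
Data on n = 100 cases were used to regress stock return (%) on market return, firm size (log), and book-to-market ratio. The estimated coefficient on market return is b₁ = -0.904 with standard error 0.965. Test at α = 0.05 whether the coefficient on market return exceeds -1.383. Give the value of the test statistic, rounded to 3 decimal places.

t = 0.496

H₀: β₁ = -1.383 vs H₁: β₁ > -1.383.
t = (b₁ − β₁⁰)/SE = (-0.904 − (-1.383)) / 0.965 = 0.496.
df = n − k − 1 = 100 − 3 − 1 = 96.
One-sided p ≈ 0.3104, which is ≥ 0.05, so fail to reject H₀.
The data do not give significant evidence that the true slope on market return exceeds -1.383 % per unit, holding the other predictors fixed.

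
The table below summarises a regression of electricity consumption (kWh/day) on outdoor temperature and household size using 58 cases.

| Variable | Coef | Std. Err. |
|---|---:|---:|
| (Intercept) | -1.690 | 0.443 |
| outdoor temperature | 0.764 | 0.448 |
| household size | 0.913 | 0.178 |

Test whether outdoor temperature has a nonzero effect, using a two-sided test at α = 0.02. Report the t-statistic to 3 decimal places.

t = 1.705

Read off: b = 0.764, SE = 0.448 for outdoor temperature.
H₀: β₁ = 0 vs H₁: β₁ ≠ 0.
t = 0.764 / 0.448 = 1.705.
df = n − k − 1 = 58 − 2 − 1 = 55.
Two-sided p ≈ 0.0938, which is ≥ 0.02, so fail to reject H₀.
The data do not give significant evidence of an association between outdoor temperature and electricity consumption, after adjusting for the other predictors.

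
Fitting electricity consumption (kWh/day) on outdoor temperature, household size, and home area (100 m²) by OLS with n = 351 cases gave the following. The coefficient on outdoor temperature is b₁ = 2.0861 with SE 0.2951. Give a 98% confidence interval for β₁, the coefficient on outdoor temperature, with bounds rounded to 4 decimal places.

(1.3964, 2.7758)

df = n − k − 1 = 351 − 3 − 1 = 347.
t* = t_{0.01, 347} = 2.337142.
Margin = t* × SE = 2.337142 × 0.2951 = 0.689691.
CI: 2.0861 ± 0.689691 → (1.3964, 2.7758).
With 98% confidence, each one-unit increase in outdoor temperature is associated with a change of between 1.3964 and 2.7758 kWh/day in electricity consumption, holding the other predictors fixed.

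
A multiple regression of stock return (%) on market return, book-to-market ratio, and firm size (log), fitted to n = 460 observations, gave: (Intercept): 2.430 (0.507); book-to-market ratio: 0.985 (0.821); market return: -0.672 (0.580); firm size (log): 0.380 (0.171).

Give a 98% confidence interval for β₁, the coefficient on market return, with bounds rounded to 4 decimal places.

(-2.0260, 0.6820)

Read off: b = -0.672, SE = 0.580 for market return.
df = n − k − 1 = 460 − 3 − 1 = 456.
t* = t_{0.01, 456} = 2.334553.
Margin = t* × SE = 2.334553 × 0.580 = 1.354041.
CI: -0.672 ± 1.354041 → (-2.0260, 0.6820).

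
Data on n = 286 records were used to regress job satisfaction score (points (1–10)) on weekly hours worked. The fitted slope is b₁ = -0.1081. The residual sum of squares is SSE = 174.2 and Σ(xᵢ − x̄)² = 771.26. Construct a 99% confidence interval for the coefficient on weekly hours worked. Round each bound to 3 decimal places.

(-0.181, -0.035)

MSE = SSE/(n − 2) = 174.2/284 = 0.61338.
SE(b₁) = √(MSE/Sₓₓ) = √(0.61338/771.26) = 0.028201.
df = n − 2 = 284.
t* = t_{0.005, 284} = 2.593251.
Margin = t* × SE = 2.593251 × 0.028201 = 0.07313.
CI: -0.1081 ± 0.07313 → (-0.181, -0.035).
With 99% confidence, each one-unit increase in weekly hours worked is associated with a change of between -0.181 and -0.035 points (1–10) in job satisfaction score.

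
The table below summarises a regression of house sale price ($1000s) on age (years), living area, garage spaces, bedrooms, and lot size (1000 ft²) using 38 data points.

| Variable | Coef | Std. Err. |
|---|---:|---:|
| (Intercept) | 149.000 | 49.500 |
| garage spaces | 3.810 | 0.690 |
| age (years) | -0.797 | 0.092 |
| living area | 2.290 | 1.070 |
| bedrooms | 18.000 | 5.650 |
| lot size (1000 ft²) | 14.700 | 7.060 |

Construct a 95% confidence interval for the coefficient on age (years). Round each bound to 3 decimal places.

Read off: b = -0.797, SE = 0.092 for age (years).
df = n − k − 1 = 38 − 5 − 1 = 32.
t* = t_{0.025, 32} = 2.036933.
Margin = t* × SE = 2.036933 × 0.092 = 0.18740.
CI: -0.797 ± 0.18740 → (-0.984, -0.610).

(-0.984, -0.610)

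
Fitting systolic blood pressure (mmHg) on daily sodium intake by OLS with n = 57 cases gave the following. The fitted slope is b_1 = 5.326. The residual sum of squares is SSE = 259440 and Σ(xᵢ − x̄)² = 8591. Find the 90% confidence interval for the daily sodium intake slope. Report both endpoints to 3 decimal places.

(4.086, 6.566)

MSE = SSE/(n − 2) = 259440/55 = 4717.09.
SE(b_1) = √(MSE/Sₓₓ) = √(4717.09/8591) = 0.740995.
df = n − 2 = 55.
t* = t_{0.05, 55} = 1.673034.
Margin = t* × SE = 1.673034 × 0.740995 = 1.23971.
CI: 5.326 ± 1.23971 → (4.086, 6.566).
With 90% confidence, each one-unit increase in daily sodium intake is associated with a change of between 4.086 and 6.566 mmHg in systolic blood pressure.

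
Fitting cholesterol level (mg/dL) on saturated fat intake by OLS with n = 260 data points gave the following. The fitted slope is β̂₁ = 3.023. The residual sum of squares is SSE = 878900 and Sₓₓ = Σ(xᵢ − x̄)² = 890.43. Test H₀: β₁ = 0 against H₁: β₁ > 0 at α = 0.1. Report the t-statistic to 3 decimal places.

MSE = SSE/(n − 2) = 878900/258 = 3406.59.
SE(β̂₁) = √(MSE/Sₓₓ) = √(3406.59/890.43) = 1.95596.
t = 3.023 / 1.95596 = 1.546.
df = n − 2 = 258.
One-sided p ≈ 0.0617, which is < 0.1, so reject H₀.
There is evidence that the true slope on saturated fat intake is positive.

t = 1.546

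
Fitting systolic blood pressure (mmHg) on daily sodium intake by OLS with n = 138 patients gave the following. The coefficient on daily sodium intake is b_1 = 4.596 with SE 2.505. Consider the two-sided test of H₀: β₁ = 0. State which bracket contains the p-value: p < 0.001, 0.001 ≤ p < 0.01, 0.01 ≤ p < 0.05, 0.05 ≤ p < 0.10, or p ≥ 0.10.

t = 4.596 / 2.505 = 1.835.
df = n − 2 = 138 − 2 = 136.
Two-sided p = 2·P(T_{136} > |t|) ≈ 0.0687.
So 0.05 ≤ p < 0.10.

0.05 ≤ p < 0.10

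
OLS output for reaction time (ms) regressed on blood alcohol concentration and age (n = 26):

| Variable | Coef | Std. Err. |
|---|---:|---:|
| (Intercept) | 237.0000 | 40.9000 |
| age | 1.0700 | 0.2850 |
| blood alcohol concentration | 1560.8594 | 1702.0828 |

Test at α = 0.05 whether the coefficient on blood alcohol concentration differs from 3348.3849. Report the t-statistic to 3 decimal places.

Read off: b = 1560.8594, SE = 1702.0828 for blood alcohol concentration.
H₀: β₁ = 3348.3849 vs H₁: β₁ ≠ 3348.3849.
t = (1560.8594 − 3348.3849) / 1702.0828 = -1.050.
df = n − k − 1 = 26 − 2 − 1 = 23.
Two-sided p ≈ 0.3045, which is ≥ 0.05, so fail to reject H₀.
The data are consistent with a true slope of 3348.3849 ms per unit of blood alcohol concentration, holding the other predictors fixed.

t = -1.050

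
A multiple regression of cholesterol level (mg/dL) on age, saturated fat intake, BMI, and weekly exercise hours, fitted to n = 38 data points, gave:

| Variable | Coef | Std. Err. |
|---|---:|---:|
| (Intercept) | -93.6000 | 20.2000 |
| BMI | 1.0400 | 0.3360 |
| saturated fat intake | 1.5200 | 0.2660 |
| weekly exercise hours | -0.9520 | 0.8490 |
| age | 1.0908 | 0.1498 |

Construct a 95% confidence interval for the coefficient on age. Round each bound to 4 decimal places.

Read off: b = 1.0908, SE = 0.1498 for age.
df = n − k − 1 = 38 − 4 − 1 = 33.
t* = t_{0.025, 33} = 2.034515.
Margin = t* × SE = 2.034515 × 0.1498 = 0.304770.
CI: 1.0908 ± 0.304770 → (0.7860, 1.3956).

(0.7860, 1.3956)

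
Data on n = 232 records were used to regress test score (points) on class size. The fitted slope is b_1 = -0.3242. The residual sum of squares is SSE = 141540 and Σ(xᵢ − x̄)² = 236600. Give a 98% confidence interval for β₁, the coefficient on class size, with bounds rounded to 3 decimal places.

(-0.444, -0.205)

MSE = SSE/(n − 2) = 141540/230 = 615.391.
SE(b_1) = √(MSE/Sₓₓ) = √(615.391/236600) = 0.0509998.
df = n − 2 = 230.
t* = t_{0.01, 230} = 2.34267.
Margin = t* × SE = 2.34267 × 0.0509998 = 0.11948.
CI: -0.3242 ± 0.11948 → (-0.444, -0.205).
With 98% confidence, each one-unit increase in class size is associated with a change of between -0.444 and -0.205 points in test score.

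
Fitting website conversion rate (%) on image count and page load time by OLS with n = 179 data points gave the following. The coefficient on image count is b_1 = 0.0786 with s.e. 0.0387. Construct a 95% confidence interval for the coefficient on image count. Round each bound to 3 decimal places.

(0.002, 0.155)

df = n − k − 1 = 179 − 2 − 1 = 176.
t* = t_{0.025, 176} = 1.973534.
Margin = t* × SE = 1.973534 × 0.0387 = 0.07638.
CI: 0.0786 ± 0.07638 → (0.002, 0.155).
With 95% confidence, each one-unit increase in image count is associated with a change of between 0.002 and 0.155 % in website conversion rate, holding the other predictors fixed.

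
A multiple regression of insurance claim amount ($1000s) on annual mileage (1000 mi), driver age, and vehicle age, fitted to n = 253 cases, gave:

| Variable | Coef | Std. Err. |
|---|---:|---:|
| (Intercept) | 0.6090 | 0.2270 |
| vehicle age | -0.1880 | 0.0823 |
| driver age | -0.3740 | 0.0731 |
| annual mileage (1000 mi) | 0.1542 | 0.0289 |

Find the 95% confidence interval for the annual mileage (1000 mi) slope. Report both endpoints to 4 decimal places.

Read off: b = 0.1542, SE = 0.0289 for annual mileage (1000 mi).
df = n − k − 1 = 253 − 3 − 1 = 249.
t* = t_{0.025, 249} = 1.969537.
Margin = t* × SE = 1.969537 × 0.0289 = 0.056920.
CI: 0.1542 ± 0.056920 → (0.0973, 0.2111).

(0.0973, 0.2111)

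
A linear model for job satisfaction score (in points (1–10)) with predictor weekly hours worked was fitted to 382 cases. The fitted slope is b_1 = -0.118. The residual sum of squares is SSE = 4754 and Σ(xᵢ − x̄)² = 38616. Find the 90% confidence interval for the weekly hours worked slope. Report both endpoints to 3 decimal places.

MSE = SSE/(n − 2) = 4754/380 = 12.5105.
SE(b_1) = √(MSE/Sₓₓ) = √(12.5105/38616) = 0.0179992.
df = n − 2 = 380.
t* = t_{0.05, 380} = 1.648873.
Margin = t* × SE = 1.648873 × 0.0179992 = 0.02968.
CI: -0.118 ± 0.02968 → (-0.148, -0.088).
With 90% confidence, each one-unit increase in weekly hours worked is associated with a change of between -0.148 and -0.088 points (1–10) in job satisfaction score.

(-0.148, -0.088)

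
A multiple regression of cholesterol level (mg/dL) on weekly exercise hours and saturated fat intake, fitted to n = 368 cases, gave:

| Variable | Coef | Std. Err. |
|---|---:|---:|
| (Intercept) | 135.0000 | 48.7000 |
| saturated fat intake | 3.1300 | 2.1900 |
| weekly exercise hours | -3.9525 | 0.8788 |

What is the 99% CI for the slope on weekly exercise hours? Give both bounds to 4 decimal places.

(-6.2280, -1.6770)

Read off: b = -3.9525, SE = 0.8788 for weekly exercise hours.
df = n − k − 1 = 368 − 2 − 1 = 365.
t* = t_{0.005, 365} = 2.589366.
Margin = t* × SE = 2.589366 × 0.8788 = 2.275535.
CI: -3.9525 ± 2.275535 → (-6.2280, -1.6770).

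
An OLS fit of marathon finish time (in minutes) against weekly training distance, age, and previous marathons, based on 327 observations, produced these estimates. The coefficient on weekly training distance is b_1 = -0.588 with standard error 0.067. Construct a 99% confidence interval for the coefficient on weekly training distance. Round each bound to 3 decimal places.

(-0.762, -0.414)

df = n − k − 1 = 327 − 3 − 1 = 323.
t* = t_{0.005, 323} = 2.591136.
Margin = t* × SE = 2.591136 × 0.067 = 0.17361.
CI: -0.588 ± 0.17361 → (-0.762, -0.414).
With 99% confidence, each one-unit increase in weekly training distance is associated with a change of between -0.762 and -0.414 minutes in marathon finish time, holding the other predictors fixed.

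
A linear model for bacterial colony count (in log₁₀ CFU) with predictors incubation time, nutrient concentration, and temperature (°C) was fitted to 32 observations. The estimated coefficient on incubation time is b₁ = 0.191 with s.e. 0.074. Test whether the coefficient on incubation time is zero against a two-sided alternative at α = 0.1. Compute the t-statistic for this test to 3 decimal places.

H₀: β₁ = 0 vs H₁: β₁ ≠ 0.
t = (b₁ − β₁⁰)/SE = 0.191 / 0.074 = 2.581.
df = n − k − 1 = 32 − 3 − 1 = 28.
Two-sided p ≈ 0.0154, which is < 0.1, so reject H₀.
There is evidence that incubation time is associated with bacterial colony count, holding the other predictors fixed.

t = 2.581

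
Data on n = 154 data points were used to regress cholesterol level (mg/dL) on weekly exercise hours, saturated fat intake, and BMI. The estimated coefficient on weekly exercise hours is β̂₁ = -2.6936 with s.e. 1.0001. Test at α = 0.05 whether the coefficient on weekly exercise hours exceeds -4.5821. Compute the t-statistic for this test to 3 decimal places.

t = 1.888

H₀: β₁ = -4.5821 vs H₁: β₁ > -4.5821.
t = (β̂₁ − β₁⁰)/SE = (-2.6936 − (-4.5821)) / 1.0001 = 1.888.
df = n − k − 1 = 154 − 3 − 1 = 150.
One-sided p ≈ 0.0305, which is < 0.05, so reject H₀.
There is evidence that the true slope on weekly exercise hours exceeds -4.5821 mg/dL per unit, holding the other predictors fixed.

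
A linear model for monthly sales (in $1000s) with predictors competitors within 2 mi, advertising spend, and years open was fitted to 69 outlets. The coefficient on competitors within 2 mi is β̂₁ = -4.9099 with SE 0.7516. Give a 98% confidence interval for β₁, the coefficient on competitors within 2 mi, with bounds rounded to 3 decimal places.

df = n − k − 1 = 69 − 3 − 1 = 65.
t* = t_{0.01, 65} = 2.385097.
Margin = t* × SE = 2.385097 × 0.7516 = 1.79264.
CI: -4.9099 ± 1.79264 → (-6.703, -3.117).
With 98% confidence, each one-unit increase in competitors within 2 mi is associated with a change of between -6.703 and -3.117 $1000s in monthly sales, holding the other predictors fixed.

(-6.703, -3.117)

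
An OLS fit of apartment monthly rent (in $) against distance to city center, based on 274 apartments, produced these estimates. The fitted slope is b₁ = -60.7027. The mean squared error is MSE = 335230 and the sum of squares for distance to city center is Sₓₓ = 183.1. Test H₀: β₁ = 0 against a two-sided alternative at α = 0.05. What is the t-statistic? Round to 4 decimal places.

SE(b₁) = √(MSE/Sₓₓ) = √(335230/183.1) = 42.7885.
t = -60.7027 / 42.7885 = -1.4187.
df = n − 2 = 272.
Two-sided p ≈ 0.1571, which is ≥ 0.05, so fail to reject H₀.
The data do not give significant evidence of an association between distance to city center and apartment monthly rent.

t = -1.4187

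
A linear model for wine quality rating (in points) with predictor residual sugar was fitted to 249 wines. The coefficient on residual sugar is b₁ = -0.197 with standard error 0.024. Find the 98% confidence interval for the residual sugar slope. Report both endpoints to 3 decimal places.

(-0.253, -0.141)

df = n − 2 = 249 − 2 = 247.
t* = t_{0.01, 247} = 2.34154.
Margin = t* × SE = 2.34154 × 0.024 = 0.05620.
CI: -0.197 ± 0.05620 → (-0.253, -0.141).
With 98% confidence, each one-unit increase in residual sugar is associated with a change of between -0.253 and -0.141 points in wine quality rating.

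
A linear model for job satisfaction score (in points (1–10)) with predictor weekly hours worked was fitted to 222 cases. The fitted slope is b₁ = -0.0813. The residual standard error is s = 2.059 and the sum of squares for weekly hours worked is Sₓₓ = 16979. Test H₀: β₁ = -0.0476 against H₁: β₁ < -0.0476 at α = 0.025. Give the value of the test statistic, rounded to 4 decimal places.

SE(b₁) = s/√Sₓₓ = 2.059/√16979 = 0.0158016.
t = (-0.0813 − (-0.0476)) / 0.0158016 = -2.1327.
df = n − 2 = 220.
One-sided p ≈ 0.0170, which is < 0.025, so reject H₀.
There is evidence that the true slope on weekly hours worked is below -0.0476 points (1–10) per unit.

t = -2.1327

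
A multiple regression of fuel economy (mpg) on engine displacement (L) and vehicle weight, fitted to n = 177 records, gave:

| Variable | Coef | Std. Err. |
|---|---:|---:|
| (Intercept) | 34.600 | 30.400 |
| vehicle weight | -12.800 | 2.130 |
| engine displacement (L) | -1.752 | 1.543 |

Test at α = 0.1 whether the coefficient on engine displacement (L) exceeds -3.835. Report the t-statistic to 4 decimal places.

Read off: b = -1.752, SE = 1.543 for engine displacement (L).
H₀: β₁ = -3.835 vs H₁: β₁ > -3.835.
t = (-1.752 − (-3.835)) / 1.543 = 1.3500.
df = n − k − 1 = 177 − 2 − 1 = 174.
One-sided p ≈ 0.0894, which is < 0.1, so reject H₀.
There is evidence that the true slope on engine displacement (L) exceeds -3.835 mpg per unit, holding the other predictors fixed.

t = 1.3500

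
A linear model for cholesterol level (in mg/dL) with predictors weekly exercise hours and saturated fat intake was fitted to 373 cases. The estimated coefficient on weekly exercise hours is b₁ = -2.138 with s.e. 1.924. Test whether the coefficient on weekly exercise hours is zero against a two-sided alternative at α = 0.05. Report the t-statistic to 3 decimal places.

t = -1.111

H₀: β₁ = 0 vs H₁: β₁ ≠ 0.
t = (b₁ − β₁⁰)/SE = -2.138 / 1.924 = -1.111.
df = n − k − 1 = 373 − 2 − 1 = 370.
Two-sided p ≈ 0.2672, which is ≥ 0.05, so fail to reject H₀.
The data do not give significant evidence of an association between weekly exercise hours and cholesterol level, after adjusting for the other predictors.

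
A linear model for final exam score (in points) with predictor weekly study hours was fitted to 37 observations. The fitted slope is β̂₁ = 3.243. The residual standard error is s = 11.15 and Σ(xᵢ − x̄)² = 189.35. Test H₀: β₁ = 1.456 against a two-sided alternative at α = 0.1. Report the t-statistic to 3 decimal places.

t = 2.205

SE(β̂₁) = s/√Sₓₓ = 11.15/√189.35 = 0.810293.
t = (3.243 − 1.456) / 0.810293 = 2.205.
df = n − 2 = 35.
Two-sided p ≈ 0.0341, which is < 0.1, so reject H₀.
There is evidence that the true slope on weekly study hours differs from 1.456 points per unit.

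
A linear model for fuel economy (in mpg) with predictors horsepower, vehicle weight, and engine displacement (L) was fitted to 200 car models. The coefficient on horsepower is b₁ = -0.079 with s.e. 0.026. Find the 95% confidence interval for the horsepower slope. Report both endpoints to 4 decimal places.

df = n − k − 1 = 200 − 3 − 1 = 196.
t* = t_{0.025, 196} = 1.972141.
Margin = t* × SE = 1.972141 × 0.026 = 0.051276.
CI: -0.079 ± 0.051276 → (-0.1303, -0.0277).
With 95% confidence, each one-unit increase in horsepower is associated with a change of between -0.1303 and -0.0277 mpg in fuel economy, holding the other predictors fixed.

(-0.1303, -0.0277)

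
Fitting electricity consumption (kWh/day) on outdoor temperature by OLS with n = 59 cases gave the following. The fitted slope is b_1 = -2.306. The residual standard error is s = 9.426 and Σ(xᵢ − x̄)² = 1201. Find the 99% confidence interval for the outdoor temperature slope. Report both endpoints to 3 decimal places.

SE(b_1) = s/√Sₓₓ = 9.426/√1201 = 0.271992.
df = n − 2 = 57.
t* = t_{0.005, 57} = 2.66487.
Margin = t* × SE = 2.66487 × 0.271992 = 0.72482.
CI: -2.306 ± 0.72482 → (-3.031, -1.581).
With 99% confidence, each one-unit increase in outdoor temperature is associated with a change of between -3.031 and -1.581 kWh/day in electricity consumption.

(-3.031, -1.581)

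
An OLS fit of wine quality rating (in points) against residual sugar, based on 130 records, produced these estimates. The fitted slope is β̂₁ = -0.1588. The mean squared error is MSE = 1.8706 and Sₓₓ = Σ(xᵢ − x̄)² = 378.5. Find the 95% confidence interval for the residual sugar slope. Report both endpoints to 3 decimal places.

SE(β̂₁) = √(MSE/Sₓₓ) = √(1.8706/378.5) = 0.0703004.
df = n − 2 = 128.
t* = t_{0.025, 128} = 1.978671.
Margin = t* × SE = 1.978671 × 0.0703004 = 0.13910.
CI: -0.1588 ± 0.13910 → (-0.298, -0.020).
With 95% confidence, each one-unit increase in residual sugar is associated with a change of between -0.298 and -0.020 points in wine quality rating.

(-0.298, -0.020)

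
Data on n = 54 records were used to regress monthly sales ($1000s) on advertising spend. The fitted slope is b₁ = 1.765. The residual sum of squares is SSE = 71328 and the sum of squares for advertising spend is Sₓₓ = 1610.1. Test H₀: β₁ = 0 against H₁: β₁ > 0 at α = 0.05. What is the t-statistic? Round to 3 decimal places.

t = 1.912

MSE = SSE/(n − 2) = 71328/52 = 1371.69.
SE(b₁) = √(MSE/Sₓₓ) = √(1371.69/1610.1) = 0.923.
t = 1.765 / 0.923 = 1.912.
df = n − 2 = 52.
One-sided p ≈ 0.0307, which is < 0.05, so reject H₀.
There is evidence that the true slope on advertising spend is positive.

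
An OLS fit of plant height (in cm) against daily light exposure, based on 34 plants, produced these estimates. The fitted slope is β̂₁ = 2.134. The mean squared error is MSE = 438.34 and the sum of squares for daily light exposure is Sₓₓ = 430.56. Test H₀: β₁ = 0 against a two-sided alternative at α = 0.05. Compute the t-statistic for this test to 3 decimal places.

t = 2.115

SE(β̂₁) = √(MSE/Sₓₓ) = √(438.34/430.56) = 1.00899.
t = 2.134 / 1.00899 = 2.115.
df = n − 2 = 32.
Two-sided p ≈ 0.0423, which is < 0.05, so reject H₀.
There is evidence that daily light exposure is associated with plant height.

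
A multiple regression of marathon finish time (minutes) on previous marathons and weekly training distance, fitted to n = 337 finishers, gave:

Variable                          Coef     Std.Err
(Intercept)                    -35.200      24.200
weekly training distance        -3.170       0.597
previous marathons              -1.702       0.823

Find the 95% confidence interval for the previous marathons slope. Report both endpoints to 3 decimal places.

(-3.321, -0.083)

Read off: b = -1.702, SE = 0.823 for previous marathons.
df = n − k − 1 = 337 − 2 − 1 = 334.
t* = t_{0.025, 334} = 1.967092.
Margin = t* × SE = 1.967092 × 0.823 = 1.61892.
CI: -1.702 ± 1.61892 → (-3.321, -0.083).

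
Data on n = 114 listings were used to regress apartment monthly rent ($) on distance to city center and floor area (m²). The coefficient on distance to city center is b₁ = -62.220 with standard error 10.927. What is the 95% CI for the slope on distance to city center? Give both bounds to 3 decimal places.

(-83.873, -40.567)

df = n − k − 1 = 114 − 2 − 1 = 111.
t* = t_{0.025, 111} = 1.981567.
Margin = t* × SE = 1.981567 × 10.927 = 21.65258.
CI: -62.220 ± 21.65258 → (-83.873, -40.567).
With 95% confidence, each one-unit increase in distance to city center is associated with a change of between -83.873 and -40.567 $ in apartment monthly rent, holding the other predictors fixed.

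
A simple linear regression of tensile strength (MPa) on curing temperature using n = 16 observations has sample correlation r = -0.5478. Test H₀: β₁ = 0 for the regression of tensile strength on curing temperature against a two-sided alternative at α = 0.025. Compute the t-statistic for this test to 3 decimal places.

t = -2.450

t = r·√(n − 2)/√(1 − r²) = -0.5478·√14/√0.699915 = -2.450.
df = n − 2 = 14.
Two-sided p ≈ 0.0280, which is ≥ 0.025, so fail to reject H₀.
The data do not give significant evidence of a linear association between curing temperature and tensile strength.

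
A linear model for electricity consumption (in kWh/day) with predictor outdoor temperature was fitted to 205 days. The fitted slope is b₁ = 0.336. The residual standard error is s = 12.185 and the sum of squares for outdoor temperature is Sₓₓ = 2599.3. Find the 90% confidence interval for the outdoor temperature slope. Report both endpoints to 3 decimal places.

(-0.059, 0.731)

SE(b₁) = s/√Sₓₓ = 12.185/√2599.3 = 0.239.
df = n − 2 = 203.
t* = t_{0.05, 203} = 1.652394.
Margin = t* × SE = 1.652394 × 0.239 = 0.39492.
CI: 0.336 ± 0.39492 → (-0.059, 0.731).
With 90% confidence, each one-unit increase in outdoor temperature is associated with a change of between -0.059 and 0.731 kWh/day in electricity consumption.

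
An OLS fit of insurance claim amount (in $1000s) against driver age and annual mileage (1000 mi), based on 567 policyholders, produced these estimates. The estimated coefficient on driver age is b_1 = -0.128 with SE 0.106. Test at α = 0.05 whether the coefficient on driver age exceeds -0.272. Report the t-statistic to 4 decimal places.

t = 1.3585

H₀: β₁ = -0.272 vs H₁: β₁ > -0.272.
t = (b_1 − β₁⁰)/SE = (-0.128 − (-0.272)) / 0.106 = 1.3585.
df = n − k − 1 = 567 − 2 − 1 = 564.
One-sided p ≈ 0.0874, which is ≥ 0.05, so fail to reject H₀.
The data do not give significant evidence that the true slope on driver age exceeds -0.272 $1000s per unit, holding the other predictors fixed.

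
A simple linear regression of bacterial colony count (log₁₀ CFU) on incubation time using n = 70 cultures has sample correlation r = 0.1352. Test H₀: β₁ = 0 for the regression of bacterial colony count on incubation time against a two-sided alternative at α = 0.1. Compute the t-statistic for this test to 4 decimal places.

t = 1.1252

t = r·√(n − 2)/√(1 − r²) = 0.1352·√68/√0.981721 = 1.1252.
df = n − 2 = 68.
Two-sided p ≈ 0.2645, which is ≥ 0.1, so fail to reject H₀.
The data do not give significant evidence of a linear association between incubation time and bacterial colony count.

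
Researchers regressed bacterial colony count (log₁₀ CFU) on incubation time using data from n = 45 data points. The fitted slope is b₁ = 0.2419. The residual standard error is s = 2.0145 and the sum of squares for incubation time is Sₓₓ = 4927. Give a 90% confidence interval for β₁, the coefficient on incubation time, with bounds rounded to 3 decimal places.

(0.194, 0.290)

SE(b₁) = s/√Sₓₓ = 2.0145/√4927 = 0.0286996.
df = n − 2 = 43.
t* = t_{0.05, 43} = 1.681071.
Margin = t* × SE = 1.681071 × 0.0286996 = 0.04825.
CI: 0.2419 ± 0.04825 → (0.194, 0.290).
With 90% confidence, each one-unit increase in incubation time is associated with a change of between 0.194 and 0.290 log₁₀ CFU in bacterial colony count.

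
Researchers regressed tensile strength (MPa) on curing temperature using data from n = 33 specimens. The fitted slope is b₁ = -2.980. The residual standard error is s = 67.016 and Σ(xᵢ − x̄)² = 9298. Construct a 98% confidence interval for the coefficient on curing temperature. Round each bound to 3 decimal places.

(-4.685, -1.275)

SE(b₁) = s/√Sₓₓ = 67.016/√9298 = 0.694998.
df = n − 2 = 31.
t* = t_{0.01, 31} = 2.452824.
Margin = t* × SE = 2.452824 × 0.694998 = 1.70471.
CI: -2.980 ± 1.70471 → (-4.685, -1.275).
With 98% confidence, each one-unit increase in curing temperature is associated with a change of between -4.685 and -1.275 MPa in tensile strength.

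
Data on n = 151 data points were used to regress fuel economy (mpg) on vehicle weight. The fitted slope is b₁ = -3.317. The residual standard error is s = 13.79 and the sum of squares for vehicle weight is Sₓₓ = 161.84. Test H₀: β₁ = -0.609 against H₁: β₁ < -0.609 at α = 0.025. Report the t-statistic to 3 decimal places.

t = -2.498

SE(b₁) = s/√Sₓₓ = 13.79/√161.84 = 1.08398.
t = (-3.317 − (-0.609)) / 1.08398 = -2.498.
df = n − 2 = 149.
One-sided p ≈ 0.0068, which is < 0.025, so reject H₀.
There is evidence that the true slope on vehicle weight is below -0.609 mpg per unit.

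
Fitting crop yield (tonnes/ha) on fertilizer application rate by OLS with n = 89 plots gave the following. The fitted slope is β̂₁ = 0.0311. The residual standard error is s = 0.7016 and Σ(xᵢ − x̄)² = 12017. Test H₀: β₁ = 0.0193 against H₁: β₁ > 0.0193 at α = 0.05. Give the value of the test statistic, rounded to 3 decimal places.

SE(β̂₁) = s/√Sₓₓ = 0.7016/√12017 = 0.00640017.
t = (0.0311 − 0.0193) / 0.00640017 = 1.844.
df = n − 2 = 87.
One-sided p ≈ 0.0343, which is < 0.05, so reject H₀.
There is evidence that the true slope on fertilizer application rate exceeds 0.0193 tonnes/ha per unit.

t = 1.844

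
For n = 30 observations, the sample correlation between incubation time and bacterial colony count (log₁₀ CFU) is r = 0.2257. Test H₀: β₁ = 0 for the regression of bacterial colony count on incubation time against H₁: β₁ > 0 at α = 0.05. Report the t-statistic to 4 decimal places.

t = 1.2259

t = r·√(n − 2)/√(1 − r²) = 0.2257·√28/√0.94906 = 1.2259.
df = n − 2 = 28.
One-sided p ≈ 0.1152, which is ≥ 0.05, so fail to reject H₀.
The data do not give significant evidence of a linear association between incubation time and bacterial colony count.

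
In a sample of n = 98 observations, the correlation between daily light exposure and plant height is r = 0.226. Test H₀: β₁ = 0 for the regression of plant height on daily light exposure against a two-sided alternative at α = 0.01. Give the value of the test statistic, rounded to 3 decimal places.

t = r·√(n − 2)/√(1 − r²) = 0.226·√96/√0.948924 = 2.273.
df = n − 2 = 96.
Two-sided p ≈ 0.0252, which is ≥ 0.01, so fail to reject H₀.
The data do not give significant evidence of a linear association between daily light exposure and plant height.

t = 2.273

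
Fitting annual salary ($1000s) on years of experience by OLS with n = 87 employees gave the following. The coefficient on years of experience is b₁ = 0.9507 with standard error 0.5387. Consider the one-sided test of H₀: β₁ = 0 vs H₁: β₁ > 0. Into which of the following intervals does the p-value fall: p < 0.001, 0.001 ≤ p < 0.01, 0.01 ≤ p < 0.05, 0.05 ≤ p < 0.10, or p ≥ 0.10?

0.01 ≤ p < 0.05

t = 0.9507 / 0.5387 = 1.765.
df = n − 2 = 87 − 2 = 85.
One-sided p = P(T_{85} > t) ≈ 0.0406.
So 0.01 ≤ p < 0.05.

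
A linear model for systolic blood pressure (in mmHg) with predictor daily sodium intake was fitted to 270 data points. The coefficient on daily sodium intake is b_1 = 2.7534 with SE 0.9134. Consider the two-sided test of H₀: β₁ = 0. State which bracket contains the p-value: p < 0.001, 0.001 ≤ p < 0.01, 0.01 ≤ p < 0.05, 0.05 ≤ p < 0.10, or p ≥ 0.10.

t = 2.7534 / 0.9134 = 3.014.
df = n − 2 = 270 − 2 = 268.
Two-sided p = 2·P(T_{268} > |t|) ≈ 0.0028.
So 0.001 ≤ p < 0.01.

0.001 ≤ p < 0.01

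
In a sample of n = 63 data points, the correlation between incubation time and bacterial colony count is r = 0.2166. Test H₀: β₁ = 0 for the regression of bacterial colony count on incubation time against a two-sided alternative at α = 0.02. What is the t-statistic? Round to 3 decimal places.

t = 1.733

t = r·√(n − 2)/√(1 − r²) = 0.2166·√61/√0.953084 = 1.733.
df = n − 2 = 61.
Two-sided p ≈ 0.0882, which is ≥ 0.02, so fail to reject H₀.
The data do not give significant evidence of a linear association between incubation time and bacterial colony count.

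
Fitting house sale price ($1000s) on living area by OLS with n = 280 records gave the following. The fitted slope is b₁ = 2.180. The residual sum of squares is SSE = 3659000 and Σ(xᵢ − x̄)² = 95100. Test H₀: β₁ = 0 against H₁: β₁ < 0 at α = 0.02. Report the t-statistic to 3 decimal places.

MSE = SSE/(n − 2) = 3659000/278 = 13161.9.
SE(b₁) = √(MSE/Sₓₓ) = √(13161.9/95100) = 0.372022.
t = 2.180 / 0.372022 = 5.860.
df = n − 2 = 278.
One-sided p ≈ 1.0000, which is ≥ 0.02, so fail to reject H₀.
The data do not give significant evidence that the true slope on living area is negative.

t = 5.860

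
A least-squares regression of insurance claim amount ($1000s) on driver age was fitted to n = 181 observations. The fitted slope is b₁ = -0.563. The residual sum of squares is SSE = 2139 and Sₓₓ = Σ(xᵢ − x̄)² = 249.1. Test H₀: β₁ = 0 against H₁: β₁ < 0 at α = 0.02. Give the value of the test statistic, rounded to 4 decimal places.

MSE = SSE/(n − 2) = 2139/179 = 11.9497.
SE(b₁) = √(MSE/Sₓₓ) = √(11.9497/249.1) = 0.219024.
t = -0.563 / 0.219024 = -2.5705.
df = n − 2 = 179.
One-sided p ≈ 0.0055, which is < 0.02, so reject H₀.
There is evidence that the true slope on driver age is negative.

t = -2.5705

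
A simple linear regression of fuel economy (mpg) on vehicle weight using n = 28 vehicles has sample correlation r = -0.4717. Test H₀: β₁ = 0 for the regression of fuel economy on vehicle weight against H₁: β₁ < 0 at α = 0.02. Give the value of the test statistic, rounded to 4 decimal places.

t = r·√(n − 2)/√(1 − r²) = -0.4717·√26/√0.777499 = -2.7277.
df = n − 2 = 26.
One-sided p ≈ 0.0056, which is < 0.02, so reject H₀.
There is evidence of a linear association between vehicle weight and fuel economy.

t = -2.7277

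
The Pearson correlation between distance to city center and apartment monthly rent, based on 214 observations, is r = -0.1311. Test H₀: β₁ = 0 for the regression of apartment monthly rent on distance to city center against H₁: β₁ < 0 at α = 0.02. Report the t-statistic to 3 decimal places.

t = -1.925

t = r·√(n − 2)/√(1 − r²) = -0.1311·√212/√0.982813 = -1.925.
df = n − 2 = 212.
One-sided p ≈ 0.0278, which is ≥ 0.02, so fail to reject H₀.
The data do not give significant evidence of a linear association between distance to city center and apartment monthly rent.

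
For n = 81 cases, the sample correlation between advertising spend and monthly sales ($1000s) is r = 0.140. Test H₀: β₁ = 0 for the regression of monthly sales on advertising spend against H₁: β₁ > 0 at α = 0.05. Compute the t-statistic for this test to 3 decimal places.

t = r·√(n − 2)/√(1 − r²) = 0.140·√79/√0.9804 = 1.257.
df = n − 2 = 79.
One-sided p ≈ 0.1063, which is ≥ 0.05, so fail to reject H₀.
The data do not give significant evidence of a linear association between advertising spend and monthly sales.

t = 1.257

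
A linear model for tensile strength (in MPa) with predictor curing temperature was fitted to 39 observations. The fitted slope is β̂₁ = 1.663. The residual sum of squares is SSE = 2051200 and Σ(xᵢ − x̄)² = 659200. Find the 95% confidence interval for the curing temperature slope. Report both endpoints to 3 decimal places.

(1.075, 2.251)

MSE = SSE/(n − 2) = 2051200/37 = 55437.8.
SE(β̂₁) = √(MSE/Sₓₓ) = √(55437.8/659200) = 0.289998.
df = n − 2 = 37.
t* = t_{0.025, 37} = 2.026192.
Margin = t* × SE = 2.026192 × 0.289998 = 0.58759.
CI: 1.663 ± 0.58759 → (1.075, 2.251).
With 95% confidence, each one-unit increase in curing temperature is associated with a change of between 1.075 and 2.251 MPa in tensile strength.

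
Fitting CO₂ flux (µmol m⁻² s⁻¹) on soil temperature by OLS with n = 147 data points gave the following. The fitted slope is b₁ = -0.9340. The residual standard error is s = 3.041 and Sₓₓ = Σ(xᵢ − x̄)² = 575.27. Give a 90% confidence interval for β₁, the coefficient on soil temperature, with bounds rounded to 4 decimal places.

SE(b₁) = s/√Sₓₓ = 3.041/√575.27 = 0.126789.
df = n − 2 = 145.
t* = t_{0.05, 145} = 1.65543.
Margin = t* × SE = 1.65543 × 0.126789 = 0.209890.
CI: -0.9340 ± 0.209890 → (-1.1439, -0.7241).
With 90% confidence, each one-unit increase in soil temperature is associated with a change of between -1.1439 and -0.7241 µmol m⁻² s⁻¹ in CO₂ flux.

(-1.1439, -0.7241)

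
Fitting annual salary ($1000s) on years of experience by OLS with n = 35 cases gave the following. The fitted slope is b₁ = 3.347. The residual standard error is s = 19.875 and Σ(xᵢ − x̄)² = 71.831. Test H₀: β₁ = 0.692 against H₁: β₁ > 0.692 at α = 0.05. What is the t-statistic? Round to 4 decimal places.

t = 1.1322

SE(b₁) = s/√Sₓₓ = 19.875/√71.831 = 2.34505.
t = (3.347 − 0.692) / 2.34505 = 1.1322.
df = n − 2 = 33.
One-sided p ≈ 0.1329, which is ≥ 0.05, so fail to reject H₀.
The data do not give significant evidence that the true slope on years of experience exceeds 0.692 $1000s per unit.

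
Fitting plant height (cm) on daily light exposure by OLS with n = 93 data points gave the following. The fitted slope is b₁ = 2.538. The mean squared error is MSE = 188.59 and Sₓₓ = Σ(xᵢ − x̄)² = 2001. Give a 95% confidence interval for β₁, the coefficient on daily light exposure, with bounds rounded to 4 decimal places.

(1.9282, 3.1478)

SE(b₁) = √(MSE/Sₓₓ) = √(188.59/2001) = 0.306998.
df = n − 2 = 91.
t* = t_{0.025, 91} = 1.986377.
Margin = t* × SE = 1.986377 × 0.306998 = 0.609814.
CI: 2.538 ± 0.609814 → (1.9282, 3.1478).
With 95% confidence, each one-unit increase in daily light exposure is associated with a change of between 1.9282 and 3.1478 cm in plant height.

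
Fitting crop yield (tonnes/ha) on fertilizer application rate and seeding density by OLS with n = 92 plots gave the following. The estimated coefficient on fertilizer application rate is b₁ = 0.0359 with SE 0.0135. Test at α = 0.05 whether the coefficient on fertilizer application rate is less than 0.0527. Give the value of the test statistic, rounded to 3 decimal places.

t = -1.244

H₀: β₁ = 0.0527 vs H₁: β₁ < 0.0527.
t = (b₁ − β₁⁰)/SE = (0.0359 − 0.0527) / 0.0135 = -1.244.
df = n − k − 1 = 92 − 2 − 1 = 89.
One-sided p ≈ 0.1083, which is ≥ 0.05, so fail to reject H₀.
The data do not give significant evidence that the true slope on fertilizer application rate is below 0.0527 tonnes/ha per unit, holding the other predictors fixed.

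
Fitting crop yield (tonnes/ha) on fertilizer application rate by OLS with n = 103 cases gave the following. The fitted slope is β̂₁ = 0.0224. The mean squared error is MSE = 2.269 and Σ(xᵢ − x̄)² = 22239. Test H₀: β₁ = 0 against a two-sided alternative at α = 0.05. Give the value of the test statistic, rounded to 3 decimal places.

SE(β̂₁) = √(MSE/Sₓₓ) = √(2.269/22239) = 0.0101009.
t = 0.0224 / 0.0101009 = 2.218.
df = n − 2 = 101.
Two-sided p ≈ 0.0288, which is < 0.05, so reject H₀.
There is evidence that fertilizer application rate is associated with crop yield.

t = 2.218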